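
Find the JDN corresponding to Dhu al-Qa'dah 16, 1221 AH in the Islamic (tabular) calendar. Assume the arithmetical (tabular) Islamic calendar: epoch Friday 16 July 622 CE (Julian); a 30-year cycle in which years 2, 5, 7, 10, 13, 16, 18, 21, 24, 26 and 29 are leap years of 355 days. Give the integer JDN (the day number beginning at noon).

Equivalently 25 January 1807 (Gregorian).
JDN 2451545 is 1 January 2000 CE (Gregorian); the target day is −70468 days from there, so JDN = 2381077.

2381077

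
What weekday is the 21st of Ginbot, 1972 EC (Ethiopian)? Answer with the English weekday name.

Thursday

Equivalently 29 May 1980 Gregorian, JDN 2444389.
2444389 ≡ 3 (mod 7); counting from Monday = 0 gives Thursday.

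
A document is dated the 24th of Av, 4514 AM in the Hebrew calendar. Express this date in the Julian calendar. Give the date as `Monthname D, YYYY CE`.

The source date corresponds to 22 August 754 in the proleptic Gregorian calendar (JDN 1996686).
That day falls on 18 August 754 CE in the Julian calendar.

August 18, 754 CE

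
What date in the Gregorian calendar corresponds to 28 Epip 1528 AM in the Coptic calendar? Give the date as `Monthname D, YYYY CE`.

August 3, 1812 CE

Both dates share Julian Day Number 2383094; in the Gregorian calendar that is 3 August 1812 CE.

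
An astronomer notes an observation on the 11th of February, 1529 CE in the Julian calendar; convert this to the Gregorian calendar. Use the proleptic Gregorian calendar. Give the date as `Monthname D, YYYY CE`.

February 21, 1529 CE

At this point the Julian calendar is 10 days behind the Gregorian.
11 February 1529 Julian + 10 days → 21 February 1529 Gregorian.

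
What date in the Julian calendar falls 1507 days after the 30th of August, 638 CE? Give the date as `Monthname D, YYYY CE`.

October 15, 642 CE

JDN of the 30th of August, 638 CE = 1954329.
1954329 + 1507 = 1955836.
JDN 1955836 in the Julian calendar is October 15, 642 CE.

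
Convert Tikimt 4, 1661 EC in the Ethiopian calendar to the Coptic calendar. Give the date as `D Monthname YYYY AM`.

4 Paopi 1385 AM

The source date corresponds to 11 October 1668 in the Gregorian calendar (JDN 2330569).
That day falls on 4 Paopi 1385 AM in the Coptic calendar.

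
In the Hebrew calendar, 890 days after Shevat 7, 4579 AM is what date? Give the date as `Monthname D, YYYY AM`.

Counting 890 days forward from JDN 2020204 reaches JDN 2021094, which is Tammuz 10, 4581 AM.

Tammuz 10, 4581 AM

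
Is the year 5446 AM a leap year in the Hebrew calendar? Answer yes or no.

no

Hebrew year 5446 is year 12 of its 19-year Metonic cycle; leap years are at positions 3, 6, 8, 11, 14, 17, 19, so it is a common year (12 months).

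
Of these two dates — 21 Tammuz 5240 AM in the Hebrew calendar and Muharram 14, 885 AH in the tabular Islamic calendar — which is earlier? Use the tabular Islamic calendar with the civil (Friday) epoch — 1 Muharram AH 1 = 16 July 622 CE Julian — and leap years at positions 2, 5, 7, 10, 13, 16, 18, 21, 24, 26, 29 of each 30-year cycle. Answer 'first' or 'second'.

second

First date → JDN 2261808; second date → JDN 2261713.
JDN 2261713 < JDN 2261808, so the second date is earlier.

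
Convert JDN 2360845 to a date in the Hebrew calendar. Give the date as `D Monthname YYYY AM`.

The Gregorian equivalent of JDN 2360845 is 3 September 1751.
In the Hebrew calendar that day is 13 Elul 5511 AM.

13 Elul 5511 AM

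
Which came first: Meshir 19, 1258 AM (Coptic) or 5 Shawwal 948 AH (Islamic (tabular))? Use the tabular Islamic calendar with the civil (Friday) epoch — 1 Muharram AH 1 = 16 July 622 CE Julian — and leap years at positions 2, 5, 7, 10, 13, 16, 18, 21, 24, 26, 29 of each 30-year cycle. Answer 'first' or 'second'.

second

The two dates have Julian Day Numbers 2284317 and 2284295 respectively.
Since 2284295 < 2284317, the second date comes first.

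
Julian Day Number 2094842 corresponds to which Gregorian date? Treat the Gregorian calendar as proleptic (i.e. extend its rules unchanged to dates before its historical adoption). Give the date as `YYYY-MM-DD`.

Counting from JDN 2299161 = 15 Oct 1582 gives an offset of -204319 days.

1023-05-20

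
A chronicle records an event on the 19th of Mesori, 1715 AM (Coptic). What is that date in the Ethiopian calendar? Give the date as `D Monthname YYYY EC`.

19 Nehase 1991 EC

Both dates share Julian Day Number 2451416; in the Ethiopian calendar that is 19 Nehase 1991 EC.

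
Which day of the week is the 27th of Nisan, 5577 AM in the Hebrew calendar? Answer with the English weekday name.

Sunday

In the Gregorian calendar this is 13 April 1817 (JDN 2384808).
JDN 2384808 mod 7 = 6, and JDN 0 was a Monday, so this is a Sunday.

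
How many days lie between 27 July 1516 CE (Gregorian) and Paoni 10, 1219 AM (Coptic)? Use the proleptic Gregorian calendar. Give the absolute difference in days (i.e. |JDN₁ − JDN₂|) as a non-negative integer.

4792

JDN of the first date = 2274975.
JDN of the second date = 2270183.
|2270183 − 2274975| = 4792.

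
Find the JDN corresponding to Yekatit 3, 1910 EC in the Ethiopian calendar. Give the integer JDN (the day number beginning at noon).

Equivalently 10 February 1918 (Gregorian).
JDN 2400001 is 17 November 1858 CE (Gregorian), MJD 0; the target day is +21634 days from there, so JDN = 2421635.

2421635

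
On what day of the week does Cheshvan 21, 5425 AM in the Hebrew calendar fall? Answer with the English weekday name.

Sunday

In the Gregorian calendar this is 9 November 1664 (JDN 2329137).
JDN 2329137 mod 7 = 6, and JDN 0 was a Monday, so this is a Sunday.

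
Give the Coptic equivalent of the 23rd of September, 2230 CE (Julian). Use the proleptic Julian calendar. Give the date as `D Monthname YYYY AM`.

26 Thout 1947 AM

Julian Day Number of the source date = 2535831.
Converting JDN 2535831 to the Coptic calendar gives 26 Thout 1947 AM.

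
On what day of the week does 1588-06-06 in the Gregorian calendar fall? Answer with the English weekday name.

JDN 2301222 mod 7 = 0, and JDN 0 was a Monday, so this is a Monday.

Monday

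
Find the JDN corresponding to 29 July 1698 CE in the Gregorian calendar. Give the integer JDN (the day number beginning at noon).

2341452

JDN 2299161 is 15 October 1582 CE (Gregorian); the target day is +42291 days from there, so JDN = 2341452.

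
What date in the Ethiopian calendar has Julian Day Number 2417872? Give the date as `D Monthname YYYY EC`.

12 Tikimt 1900 EC

JDN 2417872 is 23 October 1907 in the Gregorian calendar.
In the Ethiopian calendar that day is 12 Tikimt 1900 EC.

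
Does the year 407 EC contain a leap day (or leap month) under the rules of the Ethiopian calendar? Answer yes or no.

407 mod 4 = 3; in the Ethiopian calendar a year is leap when year mod 4 = 3, so it is a leap year.

yes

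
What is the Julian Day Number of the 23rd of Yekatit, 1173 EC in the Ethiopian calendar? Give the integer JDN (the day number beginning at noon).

2152466

Equivalently 24 February 1181 (proleptic Gregorian).
JDN 2451545 is 1 January 2000 CE (Gregorian); the target day is −299079 days from there, so JDN = 2152466.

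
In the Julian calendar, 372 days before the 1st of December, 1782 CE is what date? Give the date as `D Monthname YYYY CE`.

The starting date is JDN 2372268; 2372268 − 372 = 2371896.
JDN 2371896 corresponds to 24 November 1781 CE.

24 November 1781 CE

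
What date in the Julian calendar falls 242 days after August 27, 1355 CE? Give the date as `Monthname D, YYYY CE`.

April 25, 1356 CE

Counting 242 days forward from JDN 2216210 reaches JDN 2216452, which is April 25, 1356 CE.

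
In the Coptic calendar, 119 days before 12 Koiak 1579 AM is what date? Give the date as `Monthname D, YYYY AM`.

The starting date is JDN 2401495; 2401495 − 119 = 2401376.
JDN 2401376 corresponds to Mesori 18, 1578 AM.

Mesori 18, 1578 AM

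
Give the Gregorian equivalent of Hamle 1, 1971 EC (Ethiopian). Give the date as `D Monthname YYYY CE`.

Both dates share Julian Day Number 2444063; in the Gregorian calendar that is 8 July 1979 CE.

8 July 1979 CE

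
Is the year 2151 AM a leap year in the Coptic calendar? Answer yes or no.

2151 mod 4 = 3; in the Coptic calendar a year is leap when year mod 4 = 3, so it is a leap year.

yes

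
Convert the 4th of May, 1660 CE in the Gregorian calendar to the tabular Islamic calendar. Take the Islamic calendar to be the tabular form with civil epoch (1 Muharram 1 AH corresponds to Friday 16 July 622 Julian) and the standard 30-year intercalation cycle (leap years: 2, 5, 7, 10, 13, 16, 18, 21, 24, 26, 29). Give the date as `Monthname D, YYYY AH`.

Julian Day Number of the source date = 2327487.
Converting JDN 2327487 to the tabular Islamic calendar gives 23 Sha'ban 1070 AH.

Sha'ban 23, 1070 AH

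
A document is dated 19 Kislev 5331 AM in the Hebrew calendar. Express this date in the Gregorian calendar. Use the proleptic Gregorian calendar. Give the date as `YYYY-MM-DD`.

1570-11-27

Julian Day Number of the source date = 2294821.
Converting JDN 2294821 to the Gregorian calendar gives 27 November 1570 CE.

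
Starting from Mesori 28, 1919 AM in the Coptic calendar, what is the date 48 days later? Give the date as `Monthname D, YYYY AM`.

The starting date is JDN 2525936; 2525936 + 48 = 2525984.
JDN 2525984 corresponds to Paopi 10, 1920 AM.

Paopi 10, 1920 AM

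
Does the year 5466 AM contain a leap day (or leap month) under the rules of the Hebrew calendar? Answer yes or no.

Hebrew year 5466 is year 13 of its 19-year Metonic cycle; leap years are at positions 3, 6, 8, 11, 14, 17, 19, so it is a common year (12 months).

no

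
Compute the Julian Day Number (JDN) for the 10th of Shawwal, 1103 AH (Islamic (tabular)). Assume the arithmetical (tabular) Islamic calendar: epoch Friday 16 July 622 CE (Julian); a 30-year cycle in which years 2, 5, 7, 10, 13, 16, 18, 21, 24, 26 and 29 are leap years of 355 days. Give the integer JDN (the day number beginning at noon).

Equivalently 25 June 1692 (Gregorian).
JDN 2451545 is 1 January 2000 CE (Gregorian); the target day is −112318 days from there, so JDN = 2339227.

2339227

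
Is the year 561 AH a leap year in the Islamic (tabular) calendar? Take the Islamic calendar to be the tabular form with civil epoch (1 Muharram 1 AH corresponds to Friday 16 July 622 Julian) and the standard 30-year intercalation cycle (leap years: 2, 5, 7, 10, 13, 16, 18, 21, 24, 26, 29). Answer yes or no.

Year 561 AH is year 21 of its 30-year cycle; leap positions are 2, 5, 7, 10, 13, 16, 18, 21, 24, 26, 29, so it is a leap year (355 days).

yes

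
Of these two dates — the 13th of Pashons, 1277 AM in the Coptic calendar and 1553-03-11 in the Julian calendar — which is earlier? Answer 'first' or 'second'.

second

First date → JDN 2291341; second date → JDN 2288361.
JDN 2288361 < JDN 2291341, so the second date is earlier.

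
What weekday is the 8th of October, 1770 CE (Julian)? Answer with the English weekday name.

Equivalently 19 October 1770 Gregorian, JDN 2367831.
2367831 ≡ 4 (mod 7); counting from Monday = 0 gives Friday.

Friday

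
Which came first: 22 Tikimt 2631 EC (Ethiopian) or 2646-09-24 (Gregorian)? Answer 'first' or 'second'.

First date → JDN 2684879; second date → JDN 2687758.
JDN 2684879 < JDN 2687758, so the first date is earlier.

first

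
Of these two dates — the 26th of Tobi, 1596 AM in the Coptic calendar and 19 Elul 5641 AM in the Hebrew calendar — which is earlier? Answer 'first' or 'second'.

first

The two dates have Julian Day Numbers 2407749 and 2408337 respectively.
Since 2407749 < 2408337, the first date comes first.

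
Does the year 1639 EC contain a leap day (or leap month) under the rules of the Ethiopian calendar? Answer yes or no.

1639 mod 4 = 3; in the Ethiopian calendar a year is leap when year mod 4 = 3, so it is a leap year.

yes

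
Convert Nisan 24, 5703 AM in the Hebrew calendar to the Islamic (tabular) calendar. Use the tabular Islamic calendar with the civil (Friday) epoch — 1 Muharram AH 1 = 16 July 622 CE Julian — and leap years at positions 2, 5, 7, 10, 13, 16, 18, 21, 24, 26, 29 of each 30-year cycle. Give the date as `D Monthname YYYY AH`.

Both dates share Julian Day Number 2430844; in the tabular Islamic calendar that is 23 Rabi' al-Thani 1362 AH.

23 Rabi' al-Thani 1362 AH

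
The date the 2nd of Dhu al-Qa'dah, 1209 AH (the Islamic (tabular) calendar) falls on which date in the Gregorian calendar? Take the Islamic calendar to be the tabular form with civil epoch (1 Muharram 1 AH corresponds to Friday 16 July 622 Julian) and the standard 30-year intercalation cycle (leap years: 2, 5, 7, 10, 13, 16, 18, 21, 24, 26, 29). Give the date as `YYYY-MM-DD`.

Both dates share Julian Day Number 2376811; in the Gregorian calendar that is 21 May 1795 CE.

1795-05-21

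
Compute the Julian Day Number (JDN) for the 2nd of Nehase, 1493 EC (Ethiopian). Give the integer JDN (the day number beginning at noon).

In the proleptic Gregorian calendar the same day is 5 August 1501.
JDN 2451545 is 1 January 2000 CE (Gregorian); the target day is −182040 days from there, so JDN = 2269505.

2269505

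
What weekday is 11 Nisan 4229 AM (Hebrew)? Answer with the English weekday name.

Tuesday

This is JDN 1892458 (9 April 469 Gregorian).
Since JDN mod 7 = 1 (0 = Monday), the day is Tuesday.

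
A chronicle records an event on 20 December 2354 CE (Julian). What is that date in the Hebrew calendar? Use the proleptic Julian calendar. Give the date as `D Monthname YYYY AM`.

Julian Day Number of the source date = 2581210.
Converting JDN 2581210 to the Hebrew calendar gives 20 Tevet 6115 AM.

20 Tevet 6115 AM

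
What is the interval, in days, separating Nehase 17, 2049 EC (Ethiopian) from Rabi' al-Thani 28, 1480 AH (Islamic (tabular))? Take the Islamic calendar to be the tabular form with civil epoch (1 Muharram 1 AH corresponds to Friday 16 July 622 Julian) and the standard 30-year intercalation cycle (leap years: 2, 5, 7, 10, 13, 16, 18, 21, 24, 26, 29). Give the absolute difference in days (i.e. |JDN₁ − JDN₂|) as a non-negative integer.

65

First date → JDN 2472599; second date → JDN 2472664.
The interval is |2472599 − 2472664| = 65 days.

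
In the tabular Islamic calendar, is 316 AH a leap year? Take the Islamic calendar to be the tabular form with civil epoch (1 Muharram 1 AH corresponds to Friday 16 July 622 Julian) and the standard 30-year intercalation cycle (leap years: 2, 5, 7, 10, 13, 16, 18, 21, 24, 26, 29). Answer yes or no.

yes

Year 316 AH is year 16 of its 30-year cycle; leap positions are 2, 5, 7, 10, 13, 16, 18, 21, 24, 26, 29, so it is a leap year (355 days).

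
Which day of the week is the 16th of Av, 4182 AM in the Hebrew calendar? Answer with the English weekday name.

This is JDN 1875394 (21 July 422 Gregorian).
Since JDN mod 7 = 3 (0 = Monday), the day is Thursday.

Thursday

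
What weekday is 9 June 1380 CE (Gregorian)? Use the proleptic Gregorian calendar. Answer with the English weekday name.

Friday

JDN 2225255 mod 7 = 4, and JDN 0 was a Monday, so this is a Friday.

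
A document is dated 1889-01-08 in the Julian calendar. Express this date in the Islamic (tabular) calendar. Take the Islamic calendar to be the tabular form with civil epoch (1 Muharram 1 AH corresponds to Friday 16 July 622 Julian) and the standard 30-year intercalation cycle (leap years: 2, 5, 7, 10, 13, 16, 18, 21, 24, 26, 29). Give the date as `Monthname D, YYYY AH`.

Julian Day Number of the source date = 2411023.
Converting JDN 2411023 to the tabular Islamic calendar gives 18 Jumada al-Awwal 1306 AH.

Jumada al-Awwal 18, 1306 AH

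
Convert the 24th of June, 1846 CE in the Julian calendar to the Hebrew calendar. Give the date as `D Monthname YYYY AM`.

Both dates share Julian Day Number 2395484; in the Hebrew calendar that is 12 Tammuz 5606 AM.

12 Tammuz 5606 AM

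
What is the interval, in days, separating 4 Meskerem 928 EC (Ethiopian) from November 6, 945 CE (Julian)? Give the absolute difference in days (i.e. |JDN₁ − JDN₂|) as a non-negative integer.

JDN of the first date = 2062811.
JDN of the second date = 2066529.
|2066529 − 2062811| = 3718.

3718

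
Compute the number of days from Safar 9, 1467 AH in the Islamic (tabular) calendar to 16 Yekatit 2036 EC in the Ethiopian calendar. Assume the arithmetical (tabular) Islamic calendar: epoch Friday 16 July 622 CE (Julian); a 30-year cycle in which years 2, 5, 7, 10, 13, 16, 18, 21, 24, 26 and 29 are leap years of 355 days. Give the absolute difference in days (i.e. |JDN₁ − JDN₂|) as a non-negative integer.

310

JDN of the first date = 2467980.
JDN of the second date = 2467670.
|2467670 − 2467980| = 310.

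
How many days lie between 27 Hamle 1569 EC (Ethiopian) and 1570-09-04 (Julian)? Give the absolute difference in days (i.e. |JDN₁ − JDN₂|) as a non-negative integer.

First date → JDN 2297259; second date → JDN 2294747.
The interval is |2297259 − 2294747| = 2512 days.

2512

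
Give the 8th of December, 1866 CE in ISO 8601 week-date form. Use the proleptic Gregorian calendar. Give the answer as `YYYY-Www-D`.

The weekday is Saturday (ISO weekday 6).
That Saturday belongs to ISO week 49 of ISO year 1866.

1866-W49-6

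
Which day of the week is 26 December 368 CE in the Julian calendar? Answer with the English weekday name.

In the proleptic Gregorian calendar this is 27 December 368 (JDN 1855830).
JDN 1855830 mod 7 = 4, and JDN 0 was a Monday, so this is a Friday.

Friday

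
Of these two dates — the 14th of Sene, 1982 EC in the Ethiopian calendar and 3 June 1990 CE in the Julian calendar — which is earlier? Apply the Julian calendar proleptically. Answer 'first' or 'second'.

second

Converting both to JDN: 2448064 vs 2448059; the smaller is the second.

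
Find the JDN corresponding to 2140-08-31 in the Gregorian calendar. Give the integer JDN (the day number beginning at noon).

JDN 2451545 is 1 January 2000 CE (Gregorian); the target day is +51377 days from there, so JDN = 2502922.

2502922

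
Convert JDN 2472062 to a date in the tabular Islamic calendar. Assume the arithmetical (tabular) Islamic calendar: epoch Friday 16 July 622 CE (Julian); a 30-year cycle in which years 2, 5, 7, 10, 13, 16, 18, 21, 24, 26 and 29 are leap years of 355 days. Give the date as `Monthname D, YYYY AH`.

Sha'ban 16, 1478 AH

JDN 2472062 is 4 March 2056 in the Gregorian calendar.
In the tabular Islamic calendar that day is Sha'ban 16, 1478 AH.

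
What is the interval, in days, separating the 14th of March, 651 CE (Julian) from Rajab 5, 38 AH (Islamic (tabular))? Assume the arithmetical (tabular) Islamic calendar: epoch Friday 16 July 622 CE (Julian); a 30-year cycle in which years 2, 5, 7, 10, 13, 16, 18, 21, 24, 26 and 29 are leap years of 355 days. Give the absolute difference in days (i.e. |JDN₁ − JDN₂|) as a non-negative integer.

2825

First date → JDN 1958908; second date → JDN 1961733.
The interval is |1958908 − 1961733| = 2825 days.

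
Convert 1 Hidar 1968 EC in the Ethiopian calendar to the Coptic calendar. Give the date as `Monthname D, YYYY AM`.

Hathor 1, 1692 AM

The source date corresponds to 11 November 1975 in the Gregorian calendar (JDN 2442728).
That day falls on 1 Hathor 1692 AM in the Coptic calendar.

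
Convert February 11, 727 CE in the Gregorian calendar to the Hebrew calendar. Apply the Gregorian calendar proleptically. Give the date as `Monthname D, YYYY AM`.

Adar I 12, 4487 AM

Julian Day Number of the source date = 1986632.
Converting JDN 1986632 to the Hebrew calendar gives 12 Adar I 4487 AM.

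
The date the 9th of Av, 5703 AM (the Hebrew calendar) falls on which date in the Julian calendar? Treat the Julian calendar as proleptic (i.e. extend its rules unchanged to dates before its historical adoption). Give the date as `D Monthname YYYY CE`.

28 July 1943 CE

Both dates share Julian Day Number 2430947; in the Julian calendar that is 28 July 1943 CE.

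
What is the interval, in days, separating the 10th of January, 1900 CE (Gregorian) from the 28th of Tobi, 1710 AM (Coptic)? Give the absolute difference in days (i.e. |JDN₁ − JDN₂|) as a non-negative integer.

34359

First date → JDN 2415030; second date → JDN 2449389.
The interval is |2415030 − 2449389| = 34359 days.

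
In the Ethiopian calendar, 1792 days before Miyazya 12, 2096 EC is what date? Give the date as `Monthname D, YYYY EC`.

The starting date is JDN 2489641; 2489641 − 1792 = 2487849.
JDN 2487849 corresponds to Ginbot 17, 2091 EC.

Ginbot 17, 2091 EC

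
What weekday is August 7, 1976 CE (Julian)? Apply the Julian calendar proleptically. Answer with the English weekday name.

This is JDN 2443011 (20 August 1976 Gregorian).
JDN 2443011 mod 7 = 4, and JDN 0 was a Monday, so this is a Friday.

Friday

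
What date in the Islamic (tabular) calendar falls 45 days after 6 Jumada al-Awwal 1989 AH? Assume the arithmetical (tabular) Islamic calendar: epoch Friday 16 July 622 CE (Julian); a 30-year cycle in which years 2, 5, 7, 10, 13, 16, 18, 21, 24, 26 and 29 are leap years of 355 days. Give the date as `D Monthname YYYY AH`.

The starting date is JDN 2653044; 2653044 + 45 = 2653089.
JDN 2653089 corresponds to 21 Jumada al-Thani 1989 AH.

21 Jumada al-Thani 1989 AH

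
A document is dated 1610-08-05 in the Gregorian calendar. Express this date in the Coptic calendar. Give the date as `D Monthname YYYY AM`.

Both dates share Julian Day Number 2309317; in the Coptic calendar that is 2 Mesori 1326 AM.

2 Mesori 1326 AM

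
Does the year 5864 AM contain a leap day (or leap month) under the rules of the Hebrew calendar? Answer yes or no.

no

Hebrew year 5864 is year 12 of its 19-year Metonic cycle; leap years are at positions 3, 6, 8, 11, 14, 17, 19, so it is a common year (12 months).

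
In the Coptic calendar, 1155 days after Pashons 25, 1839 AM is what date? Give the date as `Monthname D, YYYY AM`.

Counting 1155 days forward from JDN 2496623 reaches JDN 2497778, which is Epip 24, 1842 AM.

Epip 24, 1842 AM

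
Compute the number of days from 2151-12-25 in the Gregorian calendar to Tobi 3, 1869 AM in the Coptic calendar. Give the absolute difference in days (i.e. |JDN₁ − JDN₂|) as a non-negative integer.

First date → JDN 2507055; second date → JDN 2507439.
The interval is |2507055 − 2507439| = 384 days.

384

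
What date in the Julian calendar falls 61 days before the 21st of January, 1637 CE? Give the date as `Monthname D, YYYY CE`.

November 21, 1636 CE

Counting 61 days back from JDN 2318993 reaches JDN 2318932, which is November 21, 1636 CE.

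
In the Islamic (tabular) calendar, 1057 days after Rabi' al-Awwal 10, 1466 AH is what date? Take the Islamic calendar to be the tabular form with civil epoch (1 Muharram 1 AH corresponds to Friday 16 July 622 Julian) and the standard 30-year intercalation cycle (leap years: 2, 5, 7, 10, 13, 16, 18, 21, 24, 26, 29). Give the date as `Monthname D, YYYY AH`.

JDN of Rabi' al-Awwal 10, 1466 AH = 2467655.
2467655 + 1057 = 2468712.
JDN 2468712 in the tabular Islamic calendar is Rabi' al-Awwal 4, 1469 AH.

Rabi' al-Awwal 4, 1469 AH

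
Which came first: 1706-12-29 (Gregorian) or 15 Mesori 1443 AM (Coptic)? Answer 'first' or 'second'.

first

Converting both to JDN: 2344526 vs 2352064; the smaller is the first.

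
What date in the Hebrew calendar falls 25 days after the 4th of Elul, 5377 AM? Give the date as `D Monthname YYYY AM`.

29 Elul 5377 AM

JDN of the 4th of Elul, 5377 AM = 2311904.
2311904 + 25 = 2311929.
JDN 2311929 in the Hebrew calendar is 29 Elul 5377 AM.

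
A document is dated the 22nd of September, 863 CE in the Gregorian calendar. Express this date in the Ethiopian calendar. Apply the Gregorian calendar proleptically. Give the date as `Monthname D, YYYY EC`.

Julian Day Number of the source date = 2036529.
Converting JDN 2036529 to the Ethiopian calendar gives 20 Meskerem 856 EC.

Meskerem 20, 856 EC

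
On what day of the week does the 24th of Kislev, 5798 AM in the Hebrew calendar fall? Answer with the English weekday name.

Wednesday

Equivalently 2 December 2037 Gregorian, JDN 2465395.
JDN 2465395 mod 7 = 2, and JDN 0 was a Monday, so this is a Wednesday.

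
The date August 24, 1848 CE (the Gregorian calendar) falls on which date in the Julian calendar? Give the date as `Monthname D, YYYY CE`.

August 12, 1848 CE

At this point the Julian calendar is 12 days behind the Gregorian.
24 August 1848 Gregorian − 12 days → 12 August 1848 Julian.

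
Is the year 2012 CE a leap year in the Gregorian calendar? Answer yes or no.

yes

2012 is divisible by 4 and not by 100, so it is a leap year.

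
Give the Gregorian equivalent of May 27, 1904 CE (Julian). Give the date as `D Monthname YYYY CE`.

9 June 1904 CE

For dates in this range the Gregorian date is 13 days ahead of the Julian.
27 May 1904 Julian + 13 days → 9 June 1904 Gregorian.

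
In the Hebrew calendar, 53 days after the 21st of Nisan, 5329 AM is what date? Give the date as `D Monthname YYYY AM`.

Counting 53 days forward from JDN 2294233 reaches JDN 2294286, which is 15 Sivan 5329 AM.

15 Sivan 5329 AM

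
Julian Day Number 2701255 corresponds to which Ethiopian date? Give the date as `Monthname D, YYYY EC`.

The Gregorian equivalent of JDN 2701255 is 7 September 2683.
In the Ethiopian calendar that day is Nehase 27, 2675 EC.

Nehase 27, 2675 EC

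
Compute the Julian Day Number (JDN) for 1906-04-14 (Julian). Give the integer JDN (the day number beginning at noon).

2417328

In the Gregorian calendar the same day is 27 April 1906.
JDN 2299161 is 15 October 1582 CE (Gregorian); the target day is +118167 days from there, so JDN = 2417328.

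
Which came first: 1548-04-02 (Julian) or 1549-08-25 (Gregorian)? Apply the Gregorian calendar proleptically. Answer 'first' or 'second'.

Converting both to JDN: 2286557 vs 2287057; the smaller is the first.

first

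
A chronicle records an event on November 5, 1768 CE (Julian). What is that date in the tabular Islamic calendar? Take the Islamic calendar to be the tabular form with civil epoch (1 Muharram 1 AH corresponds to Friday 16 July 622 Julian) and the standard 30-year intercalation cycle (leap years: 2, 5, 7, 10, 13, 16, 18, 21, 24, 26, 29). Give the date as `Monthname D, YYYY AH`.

Both dates share Julian Day Number 2367129; in the tabular Islamic calendar that is 6 Rajab 1182 AH.

Rajab 6, 1182 AH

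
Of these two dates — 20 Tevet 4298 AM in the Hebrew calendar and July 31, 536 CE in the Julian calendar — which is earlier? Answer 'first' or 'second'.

second

First date → JDN 1917570; second date → JDN 1917044.
JDN 1917044 < JDN 1917570, so the second date is earlier.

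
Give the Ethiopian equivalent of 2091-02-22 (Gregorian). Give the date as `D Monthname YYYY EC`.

Julian Day Number of the source date = 2484835.
Converting JDN 2484835 to the Ethiopian calendar gives 15 Yekatit 2083 EC.

15 Yekatit 2083 EC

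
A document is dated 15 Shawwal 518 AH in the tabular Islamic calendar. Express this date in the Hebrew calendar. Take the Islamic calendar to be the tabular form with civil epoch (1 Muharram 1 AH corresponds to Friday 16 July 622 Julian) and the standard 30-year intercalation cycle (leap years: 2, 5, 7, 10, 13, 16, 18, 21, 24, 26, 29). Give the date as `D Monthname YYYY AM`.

Both dates share Julian Day Number 2131928; in the Hebrew calendar that is 17 Kislev 4885 AM.

17 Kislev 4885 AM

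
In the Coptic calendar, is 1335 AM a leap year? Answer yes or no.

1335 mod 4 = 3; in the Coptic calendar a year is leap when year mod 4 = 3, so it is a leap year.

yes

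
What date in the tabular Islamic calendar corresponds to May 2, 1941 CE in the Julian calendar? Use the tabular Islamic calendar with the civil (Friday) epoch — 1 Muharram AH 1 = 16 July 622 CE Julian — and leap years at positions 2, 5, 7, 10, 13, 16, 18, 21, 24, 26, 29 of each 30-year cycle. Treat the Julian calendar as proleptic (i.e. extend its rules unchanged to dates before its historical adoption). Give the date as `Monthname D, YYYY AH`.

The source date corresponds to 15 May 1941 in the Gregorian calendar (JDN 2430130).
That day falls on 18 Rabi' al-Thani 1360 AH in the tabular Islamic calendar.

Rabi' al-Thani 18, 1360 AH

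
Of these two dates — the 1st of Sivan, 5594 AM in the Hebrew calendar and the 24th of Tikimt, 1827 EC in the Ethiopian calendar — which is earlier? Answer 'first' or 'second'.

Converting both to JDN: 2391073 vs 2391220; the smaller is the first.

first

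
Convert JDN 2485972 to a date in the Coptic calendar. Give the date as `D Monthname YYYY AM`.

26 Paremhat 1810 AM

JDN 2485972 is 4 April 2094 in the Gregorian calendar.
In the Coptic calendar that day is 26 Paremhat 1810 AM.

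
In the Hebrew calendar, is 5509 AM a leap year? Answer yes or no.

no

Hebrew year 5509 is year 18 of its 19-year Metonic cycle; leap years are at positions 3, 6, 8, 11, 14, 17, 19, so it is a common year (12 months).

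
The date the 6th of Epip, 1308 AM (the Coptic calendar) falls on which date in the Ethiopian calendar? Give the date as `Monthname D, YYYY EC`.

Hamle 6, 1584 EC

Both dates share Julian Day Number 2302717; in the Ethiopian calendar that is 6 Hamle 1584 EC.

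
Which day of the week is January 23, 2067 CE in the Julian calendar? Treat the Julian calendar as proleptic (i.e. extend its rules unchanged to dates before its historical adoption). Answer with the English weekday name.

In the Gregorian calendar this is 5 February 2067 (JDN 2476052).
Since JDN mod 7 = 5 (0 = Monday), the day is Saturday.

Saturday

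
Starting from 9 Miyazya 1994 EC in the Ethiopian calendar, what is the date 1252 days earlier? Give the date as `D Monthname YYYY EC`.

The starting date is JDN 2452382; 2452382 − 1252 = 2451130.
JDN 2451130 corresponds to 3 Hidar 1991 EC.

3 Hidar 1991 EC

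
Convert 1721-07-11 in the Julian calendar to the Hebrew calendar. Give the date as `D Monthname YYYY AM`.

27 Tammuz 5481 AM

Julian Day Number of the source date = 2349845.
Converting JDN 2349845 to the Hebrew calendar gives 27 Tammuz 5481 AM.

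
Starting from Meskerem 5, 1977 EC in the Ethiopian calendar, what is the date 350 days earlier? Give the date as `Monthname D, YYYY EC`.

Counting 350 days back from JDN 2445959 reaches JDN 2445609, which is Meskerem 20, 1976 EC.

Meskerem 20, 1976 EC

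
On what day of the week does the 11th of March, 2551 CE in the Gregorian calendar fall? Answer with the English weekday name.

Thursday

2652863 ≡ 3 (mod 7); counting from Monday = 0 gives Thursday.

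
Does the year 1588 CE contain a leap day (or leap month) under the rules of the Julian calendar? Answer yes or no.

1588 mod 4 = 0, so it is a leap year in the Julian calendar.

yes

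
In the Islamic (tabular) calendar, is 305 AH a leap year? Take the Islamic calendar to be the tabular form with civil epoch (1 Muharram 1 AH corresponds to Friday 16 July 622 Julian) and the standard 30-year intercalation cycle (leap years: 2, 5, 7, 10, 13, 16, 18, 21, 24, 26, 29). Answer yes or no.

Year 305 AH is year 5 of its 30-year cycle; leap positions are 2, 5, 7, 10, 13, 16, 18, 21, 24, 26, 29, so it is a leap year (355 days).

yes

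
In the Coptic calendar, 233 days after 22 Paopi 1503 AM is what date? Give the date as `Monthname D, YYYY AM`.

Counting 233 days forward from JDN 2373686 reaches JDN 2373919, which is Paoni 15, 1503 AM.

Paoni 15, 1503 AM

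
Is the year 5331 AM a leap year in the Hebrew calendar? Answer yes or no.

yes

Hebrew year 5331 is year 11 of its 19-year Metonic cycle; leap years are at positions 3, 6, 8, 11, 14, 17, 19, so it is a leap year (13 months).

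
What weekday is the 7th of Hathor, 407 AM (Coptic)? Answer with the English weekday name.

In the proleptic Gregorian calendar this is 6 November 690 (JDN 1973387).
JDN 1973387 mod 7 = 3, and JDN 0 was a Monday, so this is a Thursday.

Thursday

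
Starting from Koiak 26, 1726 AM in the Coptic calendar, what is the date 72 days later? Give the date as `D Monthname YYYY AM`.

The starting date is JDN 2455201; 2455201 + 72 = 2455273.
JDN 2455273 corresponds to 8 Paremhat 1726 AM.

8 Paremhat 1726 AM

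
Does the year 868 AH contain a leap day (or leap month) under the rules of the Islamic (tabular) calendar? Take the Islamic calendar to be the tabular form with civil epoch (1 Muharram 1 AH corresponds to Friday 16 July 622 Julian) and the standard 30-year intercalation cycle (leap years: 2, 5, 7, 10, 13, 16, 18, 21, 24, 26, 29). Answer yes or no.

no

Year 868 AH is year 28 of its 30-year cycle; leap positions are 2, 5, 7, 10, 13, 16, 18, 21, 24, 26, 29, so it is a common year (354 days).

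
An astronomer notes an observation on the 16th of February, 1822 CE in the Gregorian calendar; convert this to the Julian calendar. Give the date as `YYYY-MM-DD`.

1822-02-04

At this point the Julian calendar is 12 days behind the Gregorian.
16 February 1822 Gregorian − 12 days → 4 February 1822 Julian.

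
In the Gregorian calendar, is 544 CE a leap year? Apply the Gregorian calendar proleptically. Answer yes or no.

yes

544 is divisible by 4 and not by 100, so it is a leap year.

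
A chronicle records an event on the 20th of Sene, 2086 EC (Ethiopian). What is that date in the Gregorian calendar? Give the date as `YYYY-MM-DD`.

2094-06-27

Julian Day Number of the source date = 2486056.
Converting JDN 2486056 to the Gregorian calendar gives 27 June 2094 CE.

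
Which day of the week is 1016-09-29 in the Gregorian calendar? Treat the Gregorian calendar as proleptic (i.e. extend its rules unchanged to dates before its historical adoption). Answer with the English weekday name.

Since JDN mod 7 = 6 (0 = Monday), the day is Sunday.

Sunday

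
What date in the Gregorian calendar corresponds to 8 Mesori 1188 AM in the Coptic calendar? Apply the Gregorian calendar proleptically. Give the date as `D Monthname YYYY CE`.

10 August 1472 CE

Both dates share Julian Day Number 2258919; in the Gregorian calendar that is 10 August 1472 CE.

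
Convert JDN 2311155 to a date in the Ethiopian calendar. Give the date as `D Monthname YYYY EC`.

The Gregorian equivalent of JDN 2311155 is 17 August 1615.
In the Ethiopian calendar that day is 14 Nehase 1607 EC.

14 Nehase 1607 EC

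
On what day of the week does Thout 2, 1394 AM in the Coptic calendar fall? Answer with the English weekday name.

Thursday

Equivalently 9 September 1677 Gregorian, JDN 2333824.
2333824 ≡ 3 (mod 7); counting from Monday = 0 gives Thursday.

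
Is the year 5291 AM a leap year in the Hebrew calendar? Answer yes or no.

Hebrew year 5291 is year 9 of its 19-year Metonic cycle; leap years are at positions 3, 6, 8, 11, 14, 17, 19, so it is a common year (12 months).

no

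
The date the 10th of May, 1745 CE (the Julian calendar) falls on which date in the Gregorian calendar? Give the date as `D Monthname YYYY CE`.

At this point the Julian calendar is 11 days behind the Gregorian.
10 May 1745 Julian + 11 days → 21 May 1745 Gregorian.

21 May 1745 CE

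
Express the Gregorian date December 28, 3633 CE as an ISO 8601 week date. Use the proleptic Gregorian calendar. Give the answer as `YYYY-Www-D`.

3633-W52-3

The weekday is Wednesday (ISO weekday 3).
That Wednesday belongs to ISO week 52 of ISO year 3633.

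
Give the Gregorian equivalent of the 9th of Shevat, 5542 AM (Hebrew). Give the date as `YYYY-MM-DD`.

1782-01-24

Julian Day Number of the source date = 2371946.
Converting JDN 2371946 to the Gregorian calendar gives 24 January 1782 CE.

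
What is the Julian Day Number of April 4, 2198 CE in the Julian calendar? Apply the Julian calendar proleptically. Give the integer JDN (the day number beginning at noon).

2523971

Equivalently 18 April 2198 (Gregorian).
JDN 2451545 is 1 January 2000 CE (Gregorian); the target day is +72426 days from there, so JDN = 2523971.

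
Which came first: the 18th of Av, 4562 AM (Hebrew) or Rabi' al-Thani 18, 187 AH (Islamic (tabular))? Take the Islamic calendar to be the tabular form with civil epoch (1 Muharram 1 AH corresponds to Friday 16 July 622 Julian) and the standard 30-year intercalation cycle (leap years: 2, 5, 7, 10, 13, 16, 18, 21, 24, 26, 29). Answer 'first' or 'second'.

First date → JDN 2014190; second date → JDN 2014458.
JDN 2014190 < JDN 2014458, so the first date is earlier.

first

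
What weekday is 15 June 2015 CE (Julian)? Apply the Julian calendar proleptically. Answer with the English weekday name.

In the Gregorian calendar this is 28 June 2015 (JDN 2457202).
2457202 ≡ 6 (mod 7); counting from Monday = 0 gives Sunday.

Sunday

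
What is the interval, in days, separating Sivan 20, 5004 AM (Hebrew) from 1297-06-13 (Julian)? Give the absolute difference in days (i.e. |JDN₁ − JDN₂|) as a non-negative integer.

19373

JDN of the first date = 2175578.
JDN of the second date = 2194951.
|2194951 − 2175578| = 19373.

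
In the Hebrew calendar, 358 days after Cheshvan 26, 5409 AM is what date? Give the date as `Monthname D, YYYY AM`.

Cheshvan 29, 5410 AM

JDN of Cheshvan 26, 5409 AM = 2323295.
2323295 + 358 = 2323653.
JDN 2323653 in the Hebrew calendar is Cheshvan 29, 5410 AM.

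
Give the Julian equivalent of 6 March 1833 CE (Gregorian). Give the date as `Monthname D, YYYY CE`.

At this point the Julian calendar is 12 days behind the Gregorian.
6 March 1833 Gregorian − 12 days → 22 February 1833 Julian.

February 22, 1833 CE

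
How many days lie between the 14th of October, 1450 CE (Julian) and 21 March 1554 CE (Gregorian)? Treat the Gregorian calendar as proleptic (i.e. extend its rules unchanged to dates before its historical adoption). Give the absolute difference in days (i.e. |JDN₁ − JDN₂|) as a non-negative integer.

JDN of the first date = 2250957.
JDN of the second date = 2288726.
|2288726 − 2250957| = 37769.

37769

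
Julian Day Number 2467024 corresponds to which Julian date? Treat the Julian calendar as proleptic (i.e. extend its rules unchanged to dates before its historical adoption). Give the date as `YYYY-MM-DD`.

The Gregorian equivalent of JDN 2467024 is 19 May 2042.
In the Julian calendar that day is 2042-05-06.

2042-05-06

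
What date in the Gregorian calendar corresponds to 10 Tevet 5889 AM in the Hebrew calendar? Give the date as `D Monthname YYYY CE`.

Julian Day Number of the source date = 2498663.
Converting JDN 2498663 to the Gregorian calendar gives 2 January 2129 CE.

2 January 2129 CE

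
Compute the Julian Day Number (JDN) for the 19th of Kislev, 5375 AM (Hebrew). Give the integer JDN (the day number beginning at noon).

In the Gregorian calendar the same day is 21 November 1614.
JDN 2451545 is 1 January 2000 CE (Gregorian); the target day is −140659 days from there, so JDN = 2310886.

2310886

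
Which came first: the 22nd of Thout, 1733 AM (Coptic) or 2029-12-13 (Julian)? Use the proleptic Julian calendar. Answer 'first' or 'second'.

first

The two dates have Julian Day Numbers 2457664 and 2462497 respectively.
Since 2457664 < 2462497, the first date comes first.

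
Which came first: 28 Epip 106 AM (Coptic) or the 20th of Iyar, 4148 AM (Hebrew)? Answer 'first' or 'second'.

second

Converting both to JDN: 1863708 vs 1862908; the smaller is the second.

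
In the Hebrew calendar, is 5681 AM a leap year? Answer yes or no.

yes

Hebrew year 5681 is year 19 of its 19-year Metonic cycle; leap years are at positions 3, 6, 8, 11, 14, 17, 19, so it is a leap year (13 months).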